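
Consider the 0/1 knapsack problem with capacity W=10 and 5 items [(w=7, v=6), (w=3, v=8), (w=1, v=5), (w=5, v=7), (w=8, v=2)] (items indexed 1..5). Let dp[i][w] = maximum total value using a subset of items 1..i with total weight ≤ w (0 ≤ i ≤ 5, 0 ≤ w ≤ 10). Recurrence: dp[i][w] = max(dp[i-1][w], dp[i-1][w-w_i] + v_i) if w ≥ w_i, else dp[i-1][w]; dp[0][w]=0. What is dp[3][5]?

i\w   0   1   2   3   4   5   6   7   8   9  10
  0   0   0   0   0   0   0   0   0   0   0   0
  1   0   0   0   0   0   0   0   6   6   6   6
  2   0   0   0   8   8   8   8   8   8   8  14
  3   0   5   5   8  13  13  13  13  13  13  14
  4   0   5   5   8  13  13  13  13  15  20  20
  5   0   5   5   8  13  13  13  13  15  20  20

13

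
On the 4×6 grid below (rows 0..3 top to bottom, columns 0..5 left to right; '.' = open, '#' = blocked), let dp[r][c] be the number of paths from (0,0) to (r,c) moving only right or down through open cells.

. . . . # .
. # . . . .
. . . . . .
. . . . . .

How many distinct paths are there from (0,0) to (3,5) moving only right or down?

r\c   0   1   2   3   4   5
  0   1   1   1   1   0   0
  1   1   0   1   2   2   2
  2   1   1   2   4   6   8
  3   1   2   4   8  14  22

22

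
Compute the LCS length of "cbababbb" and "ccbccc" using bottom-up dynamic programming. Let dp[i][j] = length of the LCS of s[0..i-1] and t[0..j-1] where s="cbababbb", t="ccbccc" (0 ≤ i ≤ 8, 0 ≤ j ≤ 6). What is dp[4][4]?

2

   ''  c  c  b  c  c  c
''  0  0  0  0  0  0  0
 c  0  1  1  1  1  1  1
 b  0  1  1  2  2  2  2
 a  0  1  1  2  2  2  2
 b  0  1  1  2  2  2  2
 a  0  1  1  2  2  2  2
 b  0  1  1  2  2  2  2
 b  0  1  1  2  2  2  2
 b  0  1  1  2  2  2  2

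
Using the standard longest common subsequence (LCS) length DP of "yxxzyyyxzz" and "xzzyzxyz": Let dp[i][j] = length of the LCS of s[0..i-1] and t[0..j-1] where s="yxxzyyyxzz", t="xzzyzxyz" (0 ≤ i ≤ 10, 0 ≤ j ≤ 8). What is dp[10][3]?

   ''  x  z  z  y  z  x  y  z
''  0  0  0  0  0  0  0  0  0
 y  0  0  0  0  1  1  1  1  1
 x  0  1  1  1  1  1  2  2  2
 x  0  1  1  1  1  1  2  2  2
 z  0  1  2  2  2  2  2  2  3
 y  0  1  2  2  3  3  3  3  3
 y  0  1  2  2  3  3  3  4  4
 y  0  1  2  2  3  3  3  4  4
 x  0  1  2  2  3  3  4  4  4
 z  0  1  2  3  3  4  4  4  5
 z  0  1  2  3  3  4  4  4  5

3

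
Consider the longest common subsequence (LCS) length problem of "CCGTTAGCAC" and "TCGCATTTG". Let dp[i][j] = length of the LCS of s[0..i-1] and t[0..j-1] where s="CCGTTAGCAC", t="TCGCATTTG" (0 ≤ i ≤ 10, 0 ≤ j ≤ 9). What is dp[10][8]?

4

   ''  T  C  G  C  A  T  T  T  G
''  0  0  0  0  0  0  0  0  0  0
 C  0  0  1  1  1  1  1  1  1  1
 C  0  0  1  1  2  2  2  2  2  2
 G  0  0  1  2  2  2  2  2  2  3
 T  0  1  1  2  2  2  3  3  3  3
 T  0  1  1  2  2  2  3  4  4  4
 A  0  1  1  2  2  3  3  4  4  4
 G  0  1  1  2  2  3  3  4  4  5
 C  0  1  2  2  3  3  3  4  4  5
 A  0  1  2  2  3  4  4  4  4  5
 C  0  1  2  2  3  4  4  4  4  5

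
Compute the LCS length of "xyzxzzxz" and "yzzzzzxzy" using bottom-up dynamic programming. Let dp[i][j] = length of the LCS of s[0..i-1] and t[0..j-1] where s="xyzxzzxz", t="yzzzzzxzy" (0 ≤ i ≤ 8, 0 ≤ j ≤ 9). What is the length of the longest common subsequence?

6

   ''  y  z  z  z  z  z  x  z  y
''  0  0  0  0  0  0  0  0  0  0
 x  0  0  0  0  0  0  0  1  1  1
 y  0  1  1  1  1  1  1  1  1  2
 z  0  1  2  2  2  2  2  2  2  2
 x  0  1  2  2  2  2  2  3  3  3
 z  0  1  2  3  3  3  3  3  4  4
 z  0  1  2  3  4  4  4  4  4  4
 x  0  1  2  3  4  4  4  5  5  5
 z  0  1  2  3  4  5  5  5  6  6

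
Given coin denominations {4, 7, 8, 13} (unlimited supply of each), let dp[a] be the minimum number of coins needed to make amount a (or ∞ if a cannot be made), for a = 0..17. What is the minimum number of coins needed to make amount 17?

 a  0  1  2  3  4  5  6  7  8  9 10 11 12 13 14 15 16 17
dp  0  -  -  -  1  -  -  1  1  -  -  2  2  1  2  2  2  2
(- denotes ∞ / unreachable)

2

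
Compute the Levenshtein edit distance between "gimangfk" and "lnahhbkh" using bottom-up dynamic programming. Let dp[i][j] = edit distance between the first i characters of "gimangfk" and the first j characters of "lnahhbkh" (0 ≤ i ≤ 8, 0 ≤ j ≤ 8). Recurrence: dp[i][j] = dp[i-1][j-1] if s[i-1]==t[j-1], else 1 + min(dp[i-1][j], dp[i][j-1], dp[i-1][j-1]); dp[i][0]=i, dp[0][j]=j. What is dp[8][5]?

7

   ''  l  n  a  h  h  b  k  h
''  0  1  2  3  4  5  6  7  8
 g  1  1  2  3  4  5  6  7  8
 i  2  2  2  3  4  5  6  7  8
 m  3  3  3  3  4  5  6  7  8
 a  4  4  4  3  4  5  6  7  8
 n  5  5  4  4  4  5  6  7  8
 g  6  6  5  5  5  5  6  7  8
 f  7  7  6  6  6  6  6  7  8
 k  8  8  7  7  7  7  7  6  7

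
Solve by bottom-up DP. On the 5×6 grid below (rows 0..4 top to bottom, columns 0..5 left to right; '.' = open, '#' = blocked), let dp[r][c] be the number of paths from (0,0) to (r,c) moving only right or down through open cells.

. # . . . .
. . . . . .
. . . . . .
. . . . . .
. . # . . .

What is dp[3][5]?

r\c   0   1   2   3   4   5
  0   1   0   0   0   0   0
  1   1   1   1   1   1   1
  2   1   2   3   4   5   6
  3   1   3   6  10  15  21
  4   1   4   0  10  25  46

21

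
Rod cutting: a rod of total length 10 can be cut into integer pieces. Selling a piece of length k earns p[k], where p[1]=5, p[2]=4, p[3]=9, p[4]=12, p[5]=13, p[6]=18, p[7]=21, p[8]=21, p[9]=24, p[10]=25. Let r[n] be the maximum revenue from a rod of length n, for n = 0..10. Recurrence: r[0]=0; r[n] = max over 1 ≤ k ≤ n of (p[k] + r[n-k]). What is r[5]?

25

   n    0    1    2    3    4    5    6    7    8    9   10
r[n]    0    5   10   15   20   25   30   35   40   45   50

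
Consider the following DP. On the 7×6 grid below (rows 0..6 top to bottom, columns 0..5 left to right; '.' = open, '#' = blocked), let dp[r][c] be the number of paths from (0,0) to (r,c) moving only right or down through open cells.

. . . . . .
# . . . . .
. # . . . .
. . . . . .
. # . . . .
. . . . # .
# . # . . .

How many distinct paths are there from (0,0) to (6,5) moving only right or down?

r\c   0   1   2   3   4   5
  0   1   1   1   1   1   1
  1   0   1   2   3   4   5
  2   0   0   2   5   9  14
  3   0   0   2   7  16  30
  4   0   0   2   9  25  55
  5   0   0   2  11   0  55
  6   0   0   0  11  11  66

66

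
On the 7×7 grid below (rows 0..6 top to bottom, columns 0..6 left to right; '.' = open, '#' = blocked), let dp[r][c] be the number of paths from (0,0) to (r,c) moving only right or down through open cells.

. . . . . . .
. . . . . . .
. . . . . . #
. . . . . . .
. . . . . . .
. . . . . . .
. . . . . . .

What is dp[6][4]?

r\c   0   1   2   3   4   5   6
  0   1   1   1   1   1   1   1
  1   1   2   3   4   5   6   7
  2   1   3   6  10  15  21   0
  3   1   4  10  20  35  56  56
  4   1   5  15  35  70 126 182
  5   1   6  21  56 126 252 434
  6   1   7  28  84 210 462 896

210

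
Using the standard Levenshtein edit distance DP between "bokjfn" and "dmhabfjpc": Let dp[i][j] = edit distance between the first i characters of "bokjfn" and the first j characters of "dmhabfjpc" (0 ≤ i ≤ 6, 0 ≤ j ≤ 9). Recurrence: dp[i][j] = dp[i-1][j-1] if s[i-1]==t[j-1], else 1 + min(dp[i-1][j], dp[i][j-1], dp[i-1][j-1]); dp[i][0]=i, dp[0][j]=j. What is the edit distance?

   ''  d  m  h  a  b  f  j  p  c
''  0  1  2  3  4  5  6  7  8  9
 b  1  1  2  3  4  4  5  6  7  8
 o  2  2  2  3  4  5  5  6  7  8
 k  3  3  3  3  4  5  6  6  7  8
 j  4  4  4  4  4  5  6  6  7  8
 f  5  5  5  5  5  5  5  6  7  8
 n  6  6  6  6  6  6  6  6  7  8

8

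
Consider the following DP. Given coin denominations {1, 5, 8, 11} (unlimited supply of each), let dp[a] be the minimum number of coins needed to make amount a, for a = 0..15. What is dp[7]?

3

 a  0  1  2  3  4  5  6  7  8  9 10 11 12 13 14 15
dp  0  1  2  3  4  1  2  3  1  2  2  1  2  2  3  3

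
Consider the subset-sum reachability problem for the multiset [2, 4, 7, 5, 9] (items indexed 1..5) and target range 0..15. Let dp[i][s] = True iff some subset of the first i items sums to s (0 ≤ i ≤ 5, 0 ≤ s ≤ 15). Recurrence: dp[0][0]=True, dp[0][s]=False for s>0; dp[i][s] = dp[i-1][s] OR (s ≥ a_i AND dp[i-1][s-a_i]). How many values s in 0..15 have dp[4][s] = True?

11

i\s   0   1   2   3   4   5   6   7   8   9  10  11  12  13  14  15
  0   T   F   F   F   F   F   F   F   F   F   F   F   F   F   F   F
  1   T   F   T   F   F   F   F   F   F   F   F   F   F   F   F   F
  2   T   F   T   F   T   F   T   F   F   F   F   F   F   F   F   F
  3   T   F   T   F   T   F   T   T   F   T   F   T   F   T   F   F
  4   T   F   T   F   T   T   T   T   F   T   F   T   T   T   T   F
  5   T   F   T   F   T   T   T   T   F   T   F   T   T   T   T   T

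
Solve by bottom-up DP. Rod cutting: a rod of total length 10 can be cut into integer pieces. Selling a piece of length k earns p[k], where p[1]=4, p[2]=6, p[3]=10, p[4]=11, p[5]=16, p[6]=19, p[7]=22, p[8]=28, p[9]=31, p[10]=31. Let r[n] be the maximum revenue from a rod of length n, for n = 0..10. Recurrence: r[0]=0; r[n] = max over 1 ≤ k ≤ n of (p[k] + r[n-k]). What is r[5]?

20

   n    0    1    2    3    4    5    6    7    8    9   10
r[n]    0    4    8   12   16   20   24   28   32   36   40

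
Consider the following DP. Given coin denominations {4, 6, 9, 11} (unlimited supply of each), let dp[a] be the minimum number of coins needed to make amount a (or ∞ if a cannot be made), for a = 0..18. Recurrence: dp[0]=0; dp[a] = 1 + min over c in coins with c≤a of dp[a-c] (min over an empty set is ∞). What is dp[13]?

2

 a  0  1  2  3  4  5  6  7  8  9 10 11 12 13 14 15 16 17 18
dp  0  -  -  -  1  -  1  -  2  1  2  1  2  2  3  2  3  2  2
(- denotes ∞ / unreachable)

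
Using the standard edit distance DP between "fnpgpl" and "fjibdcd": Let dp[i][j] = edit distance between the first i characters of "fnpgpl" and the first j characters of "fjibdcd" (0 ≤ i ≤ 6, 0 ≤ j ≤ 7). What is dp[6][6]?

5

   ''  f  j  i  b  d  c  d
''  0  1  2  3  4  5  6  7
 f  1  0  1  2  3  4  5  6
 n  2  1  1  2  3  4  5  6
 p  3  2  2  2  3  4  5  6
 g  4  3  3  3  3  4  5  6
 p  5  4  4  4  4  4  5  6
 l  6  5  5  5  5  5  5  6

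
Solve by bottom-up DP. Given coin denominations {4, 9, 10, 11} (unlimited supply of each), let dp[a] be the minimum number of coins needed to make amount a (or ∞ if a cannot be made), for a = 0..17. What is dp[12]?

 a  0  1  2  3  4  5  6  7  8  9 10 11 12 13 14 15 16 17
dp  0  -  -  -  1  -  -  -  2  1  1  1  3  2  2  2  4  3
(- denotes ∞ / unreachable)

3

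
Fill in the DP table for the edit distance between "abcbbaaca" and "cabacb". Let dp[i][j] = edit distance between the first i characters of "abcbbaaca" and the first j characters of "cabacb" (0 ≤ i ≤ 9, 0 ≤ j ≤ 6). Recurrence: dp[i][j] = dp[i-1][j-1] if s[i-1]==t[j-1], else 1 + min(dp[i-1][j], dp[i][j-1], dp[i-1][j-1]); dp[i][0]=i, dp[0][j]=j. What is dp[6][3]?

4

   ''  c  a  b  a  c  b
''  0  1  2  3  4  5  6
 a  1  1  1  2  3  4  5
 b  2  2  2  1  2  3  4
 c  3  2  3  2  2  2  3
 b  4  3  3  3  3  3  2
 b  5  4  4  3  4  4  3
 a  6  5  4  4  3  4  4
 a  7  6  5  5  4  4  5
 c  8  7  6  6  5  4  5
 a  9  8  7  7  6  5  5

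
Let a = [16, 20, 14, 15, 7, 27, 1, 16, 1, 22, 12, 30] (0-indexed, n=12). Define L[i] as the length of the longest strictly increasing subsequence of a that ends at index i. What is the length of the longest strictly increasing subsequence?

   i    0    1    2    3    4    5    6    7    8    9   10   11
a[i]   16   20   14   15    7   27    1   16    1   22   12   30
L[i]    1    2    1    2    1    3    1    3    1    4    2    5

5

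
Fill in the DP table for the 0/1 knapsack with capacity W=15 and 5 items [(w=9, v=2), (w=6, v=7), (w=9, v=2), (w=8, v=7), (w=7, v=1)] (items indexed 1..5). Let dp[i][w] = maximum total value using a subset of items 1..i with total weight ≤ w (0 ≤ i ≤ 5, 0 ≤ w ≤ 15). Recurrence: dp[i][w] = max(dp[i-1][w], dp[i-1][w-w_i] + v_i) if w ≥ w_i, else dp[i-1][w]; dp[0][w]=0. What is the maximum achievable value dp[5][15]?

14

i\w   0   1   2   3   4   5   6   7   8   9  10  11  12  13  14  15
  0   0   0   0   0   0   0   0   0   0   0   0   0   0   0   0   0
  1   0   0   0   0   0   0   0   0   0   2   2   2   2   2   2   2
  2   0   0   0   0   0   0   7   7   7   7   7   7   7   7   7   9
  3   0   0   0   0   0   0   7   7   7   7   7   7   7   7   7   9
  4   0   0   0   0   0   0   7   7   7   7   7   7   7   7  14  14
  5   0   0   0   0   0   0   7   7   7   7   7   7   7   8  14  14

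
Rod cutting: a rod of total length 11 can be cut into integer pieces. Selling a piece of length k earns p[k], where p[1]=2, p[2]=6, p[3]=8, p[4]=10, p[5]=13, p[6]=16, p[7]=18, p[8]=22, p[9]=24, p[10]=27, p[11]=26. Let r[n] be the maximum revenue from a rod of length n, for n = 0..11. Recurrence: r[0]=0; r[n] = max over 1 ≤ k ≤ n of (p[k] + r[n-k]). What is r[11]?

   n    0    1    2    3    4    5    6    7    8    9   10   11
r[n]    0    2    6    8   12   14   18   20   24   26   30   32

32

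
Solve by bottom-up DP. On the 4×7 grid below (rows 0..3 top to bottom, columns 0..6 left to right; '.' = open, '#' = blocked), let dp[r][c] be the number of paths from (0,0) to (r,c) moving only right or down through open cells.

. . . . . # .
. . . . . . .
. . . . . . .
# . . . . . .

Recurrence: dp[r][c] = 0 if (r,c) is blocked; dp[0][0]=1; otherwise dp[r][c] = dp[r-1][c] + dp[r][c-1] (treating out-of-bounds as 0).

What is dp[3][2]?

9

r\c   0   1   2   3   4   5   6
  0   1   1   1   1   1   0   0
  1   1   2   3   4   5   5   5
  2   1   3   6  10  15  20  25
  3   0   3   9  19  34  54  79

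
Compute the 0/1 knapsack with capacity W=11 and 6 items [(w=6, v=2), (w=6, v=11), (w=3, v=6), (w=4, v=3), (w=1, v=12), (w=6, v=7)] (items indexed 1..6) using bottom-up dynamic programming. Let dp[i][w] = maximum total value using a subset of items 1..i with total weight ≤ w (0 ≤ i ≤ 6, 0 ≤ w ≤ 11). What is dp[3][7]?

11

i\w   0   1   2   3   4   5   6   7   8   9  10  11
  0   0   0   0   0   0   0   0   0   0   0   0   0
  1   0   0   0   0   0   0   2   2   2   2   2   2
  2   0   0   0   0   0   0  11  11  11  11  11  11
  3   0   0   0   6   6   6  11  11  11  17  17  17
  4   0   0   0   6   6   6  11  11  11  17  17  17
  5   0  12  12  12  18  18  18  23  23  23  29  29
  6   0  12  12  12  18  18  18  23  23  23  29  29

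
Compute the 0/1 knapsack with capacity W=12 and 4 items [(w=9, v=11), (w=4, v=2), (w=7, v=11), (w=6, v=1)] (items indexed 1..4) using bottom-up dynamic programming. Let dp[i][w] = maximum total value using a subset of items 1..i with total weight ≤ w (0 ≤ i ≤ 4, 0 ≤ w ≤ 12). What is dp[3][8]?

11

i\w   0   1   2   3   4   5   6   7   8   9  10  11  12
  0   0   0   0   0   0   0   0   0   0   0   0   0   0
  1   0   0   0   0   0   0   0   0   0  11  11  11  11
  2   0   0   0   0   2   2   2   2   2  11  11  11  11
  3   0   0   0   0   2   2   2  11  11  11  11  13  13
  4   0   0   0   0   2   2   2  11  11  11  11  13  13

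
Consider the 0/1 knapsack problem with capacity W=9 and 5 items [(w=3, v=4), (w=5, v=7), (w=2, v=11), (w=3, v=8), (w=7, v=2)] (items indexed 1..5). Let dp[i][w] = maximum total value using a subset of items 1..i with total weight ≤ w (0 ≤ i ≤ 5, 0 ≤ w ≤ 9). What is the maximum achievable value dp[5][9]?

i\w   0   1   2   3   4   5   6   7   8   9
  0   0   0   0   0   0   0   0   0   0   0
  1   0   0   0   4   4   4   4   4   4   4
  2   0   0   0   4   4   7   7   7  11  11
  3   0   0  11  11  11  15  15  18  18  18
  4   0   0  11  11  11  19  19  19  23  23
  5   0   0  11  11  11  19  19  19  23  23

23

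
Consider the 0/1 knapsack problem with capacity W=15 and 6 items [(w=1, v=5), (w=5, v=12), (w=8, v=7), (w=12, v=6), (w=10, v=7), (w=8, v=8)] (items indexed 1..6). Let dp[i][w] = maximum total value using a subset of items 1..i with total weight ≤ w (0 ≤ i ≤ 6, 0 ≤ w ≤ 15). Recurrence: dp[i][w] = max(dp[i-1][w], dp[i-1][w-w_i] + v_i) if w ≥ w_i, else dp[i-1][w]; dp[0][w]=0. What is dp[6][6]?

17

i\w   0   1   2   3   4   5   6   7   8   9  10  11  12  13  14  15
  0   0   0   0   0   0   0   0   0   0   0   0   0   0   0   0   0
  1   0   5   5   5   5   5   5   5   5   5   5   5   5   5   5   5
  2   0   5   5   5   5  12  17  17  17  17  17  17  17  17  17  17
  3   0   5   5   5   5  12  17  17  17  17  17  17  17  19  24  24
  4   0   5   5   5   5  12  17  17  17  17  17  17  17  19  24  24
  5   0   5   5   5   5  12  17  17  17  17  17  17  17  19  24  24
  6   0   5   5   5   5  12  17  17  17  17  17  17  17  20  25  25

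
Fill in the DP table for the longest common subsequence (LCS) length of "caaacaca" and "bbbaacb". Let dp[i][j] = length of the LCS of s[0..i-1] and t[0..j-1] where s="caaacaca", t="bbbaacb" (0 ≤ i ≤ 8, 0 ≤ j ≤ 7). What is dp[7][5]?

   ''  b  b  b  a  a  c  b
''  0  0  0  0  0  0  0  0
 c  0  0  0  0  0  0  1  1
 a  0  0  0  0  1  1  1  1
 a  0  0  0  0  1  2  2  2
 a  0  0  0  0  1  2  2  2
 c  0  0  0  0  1  2  3  3
 a  0  0  0  0  1  2  3  3
 c  0  0  0  0  1  2  3  3
 a  0  0  0  0  1  2  3  3

2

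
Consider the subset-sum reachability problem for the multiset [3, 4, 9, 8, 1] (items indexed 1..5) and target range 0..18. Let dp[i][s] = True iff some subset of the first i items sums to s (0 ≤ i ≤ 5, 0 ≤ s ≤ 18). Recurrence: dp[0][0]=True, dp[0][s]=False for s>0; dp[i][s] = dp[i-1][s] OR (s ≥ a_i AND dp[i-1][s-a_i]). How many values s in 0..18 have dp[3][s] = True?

i\s   0   1   2   3   4   5   6   7   8   9  10  11  12  13  14  15  16  17  18
  0   T   F   F   F   F   F   F   F   F   F   F   F   F   F   F   F   F   F   F
  1   T   F   F   T   F   F   F   F   F   F   F   F   F   F   F   F   F   F   F
  2   T   F   F   T   T   F   F   T   F   F   F   F   F   F   F   F   F   F   F
  3   T   F   F   T   T   F   F   T   F   T   F   F   T   T   F   F   T   F   F
  4   T   F   F   T   T   F   F   T   T   T   F   T   T   T   F   T   T   T   F
  5   T   T   F   T   T   T   F   T   T   T   T   T   T   T   T   T   T   T   T

8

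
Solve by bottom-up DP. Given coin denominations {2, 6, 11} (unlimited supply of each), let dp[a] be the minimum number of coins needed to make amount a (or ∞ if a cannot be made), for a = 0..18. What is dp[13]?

2

 a  0  1  2  3  4  5  6  7  8  9 10 11 12 13 14 15 16 17 18
dp  0  -  1  -  2  -  1  -  2  -  3  1  2  2  3  3  4  2  3
(- denotes ∞ / unreachable)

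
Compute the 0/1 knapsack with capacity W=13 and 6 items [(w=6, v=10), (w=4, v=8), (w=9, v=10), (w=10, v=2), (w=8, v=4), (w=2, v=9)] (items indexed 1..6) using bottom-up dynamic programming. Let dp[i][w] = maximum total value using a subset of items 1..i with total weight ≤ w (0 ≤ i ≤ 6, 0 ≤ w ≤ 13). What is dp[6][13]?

i\w   0   1   2   3   4   5   6   7   8   9  10  11  12  13
  0   0   0   0   0   0   0   0   0   0   0   0   0   0   0
  1   0   0   0   0   0   0  10  10  10  10  10  10  10  10
  2   0   0   0   0   8   8  10  10  10  10  18  18  18  18
  3   0   0   0   0   8   8  10  10  10  10  18  18  18  18
  4   0   0   0   0   8   8  10  10  10  10  18  18  18  18
  5   0   0   0   0   8   8  10  10  10  10  18  18  18  18
  6   0   0   9   9   9   9  17  17  19  19  19  19  27  27

27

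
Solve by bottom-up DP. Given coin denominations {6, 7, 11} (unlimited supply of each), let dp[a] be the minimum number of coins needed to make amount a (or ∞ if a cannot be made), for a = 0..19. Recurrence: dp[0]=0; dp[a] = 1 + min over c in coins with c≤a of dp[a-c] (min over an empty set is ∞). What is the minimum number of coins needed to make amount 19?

3

 a  0  1  2  3  4  5  6  7  8  9 10 11 12 13 14 15 16 17 18 19
dp  0  -  -  -  -  -  1  1  -  -  -  1  2  2  2  -  -  2  2  3
(- denotes ∞ / unreachable)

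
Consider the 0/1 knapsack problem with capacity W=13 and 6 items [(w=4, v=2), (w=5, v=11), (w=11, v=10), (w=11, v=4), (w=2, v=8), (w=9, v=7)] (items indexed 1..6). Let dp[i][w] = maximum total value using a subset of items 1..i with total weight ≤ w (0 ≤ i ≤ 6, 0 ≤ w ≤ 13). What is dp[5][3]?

8

i\w   0   1   2   3   4   5   6   7   8   9  10  11  12  13
  0   0   0   0   0   0   0   0   0   0   0   0   0   0   0
  1   0   0   0   0   2   2   2   2   2   2   2   2   2   2
  2   0   0   0   0   2  11  11  11  11  13  13  13  13  13
  3   0   0   0   0   2  11  11  11  11  13  13  13  13  13
  4   0   0   0   0   2  11  11  11  11  13  13  13  13  13
  5   0   0   8   8   8  11  11  19  19  19  19  21  21  21
  6   0   0   8   8   8  11  11  19  19  19  19  21  21  21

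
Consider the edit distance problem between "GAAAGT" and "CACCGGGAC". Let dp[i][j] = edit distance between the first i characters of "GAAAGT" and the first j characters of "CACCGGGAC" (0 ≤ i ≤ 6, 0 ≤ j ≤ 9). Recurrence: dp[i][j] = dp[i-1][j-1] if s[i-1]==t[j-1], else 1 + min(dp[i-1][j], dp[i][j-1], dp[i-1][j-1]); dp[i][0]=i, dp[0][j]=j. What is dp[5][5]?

3

   ''  C  A  C  C  G  G  G  A  C
''  0  1  2  3  4  5  6  7  8  9
 G  1  1  2  3  4  4  5  6  7  8
 A  2  2  1  2  3  4  5  6  6  7
 A  3  3  2  2  3  4  5  6  6  7
 A  4  4  3  3  3  4  5  6  6  7
 G  5  5  4  4  4  3  4  5  6  7
 T  6  6  5  5  5  4  4  5  6  7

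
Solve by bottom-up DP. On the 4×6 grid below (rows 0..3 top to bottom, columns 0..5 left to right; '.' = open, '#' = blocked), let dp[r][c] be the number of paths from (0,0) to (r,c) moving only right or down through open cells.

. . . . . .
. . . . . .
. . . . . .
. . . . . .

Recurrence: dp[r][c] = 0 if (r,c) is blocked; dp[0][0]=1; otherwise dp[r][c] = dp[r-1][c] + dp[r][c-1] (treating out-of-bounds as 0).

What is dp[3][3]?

r\c   0   1   2   3   4   5
  0   1   1   1   1   1   1
  1   1   2   3   4   5   6
  2   1   3   6  10  15  21
  3   1   4  10  20  35  56

20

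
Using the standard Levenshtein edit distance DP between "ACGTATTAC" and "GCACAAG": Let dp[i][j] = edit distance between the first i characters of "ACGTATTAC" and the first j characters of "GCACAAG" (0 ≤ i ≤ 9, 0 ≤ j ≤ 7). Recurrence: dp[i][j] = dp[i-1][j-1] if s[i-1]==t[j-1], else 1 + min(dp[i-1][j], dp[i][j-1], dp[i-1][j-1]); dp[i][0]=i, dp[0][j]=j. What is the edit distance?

   ''  G  C  A  C  A  A  G
''  0  1  2  3  4  5  6  7
 A  1  1  2  2  3  4  5  6
 C  2  2  1  2  2  3  4  5
 G  3  2  2  2  3  3  4  4
 T  4  3  3  3  3  4  4  5
 A  5  4  4  3  4  3  4  5
 T  6  5  5  4  4  4  4  5
 T  7  6  6  5  5  5  5  5
 A  8  7  7  6  6  5  5  6
 C  9  8  7  7  6  6  6  6

6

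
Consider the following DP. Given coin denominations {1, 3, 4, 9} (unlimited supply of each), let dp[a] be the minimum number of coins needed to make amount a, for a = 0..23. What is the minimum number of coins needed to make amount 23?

 a  0  1  2  3  4  5  6  7  8  9 10 11 12 13 14 15 16 17 18 19 20 21 22 23
dp  0  1  2  1  1  2  2  2  2  1  2  3  2  2  3  3  3  3  2  3  4  3  3  4

4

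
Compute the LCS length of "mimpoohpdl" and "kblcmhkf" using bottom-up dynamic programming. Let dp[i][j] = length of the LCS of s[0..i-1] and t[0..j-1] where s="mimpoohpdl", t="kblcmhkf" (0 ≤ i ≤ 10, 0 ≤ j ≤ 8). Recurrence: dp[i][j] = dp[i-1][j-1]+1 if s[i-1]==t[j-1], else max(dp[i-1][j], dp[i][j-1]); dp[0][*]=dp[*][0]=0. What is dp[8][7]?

2

   ''  k  b  l  c  m  h  k  f
''  0  0  0  0  0  0  0  0  0
 m  0  0  0  0  0  1  1  1  1
 i  0  0  0  0  0  1  1  1  1
 m  0  0  0  0  0  1  1  1  1
 p  0  0  0  0  0  1  1  1  1
 o  0  0  0  0  0  1  1  1  1
 o  0  0  0  0  0  1  1  1  1
 h  0  0  0  0  0  1  2  2  2
 p  0  0  0  0  0  1  2  2  2
 d  0  0  0  0  0  1  2  2  2
 l  0  0  0  1  1  1  2  2  2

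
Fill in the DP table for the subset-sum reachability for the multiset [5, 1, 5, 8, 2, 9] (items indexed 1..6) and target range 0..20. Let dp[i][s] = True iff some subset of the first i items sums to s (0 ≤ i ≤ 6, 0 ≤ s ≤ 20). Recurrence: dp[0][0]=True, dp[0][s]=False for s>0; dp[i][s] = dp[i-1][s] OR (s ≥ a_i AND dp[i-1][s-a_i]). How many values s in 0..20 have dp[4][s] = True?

i\s   0   1   2   3   4   5   6   7   8   9  10  11  12  13  14  15  16  17  18  19  20
  0   T   F   F   F   F   F   F   F   F   F   F   F   F   F   F   F   F   F   F   F   F
  1   T   F   F   F   F   T   F   F   F   F   F   F   F   F   F   F   F   F   F   F   F
  2   T   T   F   F   F   T   T   F   F   F   F   F   F   F   F   F   F   F   F   F   F
  3   T   T   F   F   F   T   T   F   F   F   T   T   F   F   F   F   F   F   F   F   F
  4   T   T   F   F   F   T   T   F   T   T   T   T   F   T   T   F   F   F   T   T   F
  5   T   T   T   T   F   T   T   T   T   T   T   T   T   T   T   T   T   F   T   T   T
  6   T   T   T   T   F   T   T   T   T   T   T   T   T   T   T   T   T   T   T   T   T

12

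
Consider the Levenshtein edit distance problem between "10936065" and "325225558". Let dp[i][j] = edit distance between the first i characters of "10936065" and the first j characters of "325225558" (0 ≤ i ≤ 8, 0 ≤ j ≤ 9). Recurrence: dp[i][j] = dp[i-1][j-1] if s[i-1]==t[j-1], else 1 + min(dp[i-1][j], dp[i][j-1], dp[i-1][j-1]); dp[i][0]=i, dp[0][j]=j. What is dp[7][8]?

   ''  3  2  5  2  2  5  5  5  8
''  0  1  2  3  4  5  6  7  8  9
 1  1  1  2  3  4  5  6  7  8  9
 0  2  2  2  3  4  5  6  7  8  9
 9  3  3  3  3  4  5  6  7  8  9
 3  4  3  4  4  4  5  6  7  8  9
 6  5  4  4  5  5  5  6  7  8  9
 0  6  5  5  5  6  6  6  7  8  9
 6  7  6  6  6  6  7  7  7  8  9
 5  8  7  7  6  7  7  7  7  7  8

8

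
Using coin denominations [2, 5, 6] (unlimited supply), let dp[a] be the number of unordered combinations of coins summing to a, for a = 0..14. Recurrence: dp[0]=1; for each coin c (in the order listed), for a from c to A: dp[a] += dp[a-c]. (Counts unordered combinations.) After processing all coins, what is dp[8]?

after  coin     0     1     2     3     4     5     6     7     8     9    10    11    12    13    14
          2     1     0     1     0     1     0     1     0     1     0     1     0     1     0     1
          5     1     0     1     0     1     1     1     1     1     1     2     1     2     1     2
          6     1     0     1     0     1     1     2     1     2     1     3     2     4     2     4

2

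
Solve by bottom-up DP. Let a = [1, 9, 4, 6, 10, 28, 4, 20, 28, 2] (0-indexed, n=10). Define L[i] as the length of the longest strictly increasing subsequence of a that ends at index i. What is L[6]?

2

   i    0    1    2    3    4    5    6    7    8    9
a[i]    1    9    4    6   10   28    4   20   28    2
L[i]    1    2    2    3    4    5    2    5    6    2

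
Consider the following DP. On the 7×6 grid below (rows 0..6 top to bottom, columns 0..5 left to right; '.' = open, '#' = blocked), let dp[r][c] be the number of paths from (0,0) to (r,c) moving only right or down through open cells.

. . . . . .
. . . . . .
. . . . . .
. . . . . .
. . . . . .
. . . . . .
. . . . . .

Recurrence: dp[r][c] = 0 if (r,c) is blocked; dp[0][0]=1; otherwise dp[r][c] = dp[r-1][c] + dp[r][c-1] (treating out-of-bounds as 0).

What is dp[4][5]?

r\c   0   1   2   3   4   5
  0   1   1   1   1   1   1
  1   1   2   3   4   5   6
  2   1   3   6  10  15  21
  3   1   4  10  20  35  56
  4   1   5  15  35  70 126
  5   1   6  21  56 126 252
  6   1   7  28  84 210 462

126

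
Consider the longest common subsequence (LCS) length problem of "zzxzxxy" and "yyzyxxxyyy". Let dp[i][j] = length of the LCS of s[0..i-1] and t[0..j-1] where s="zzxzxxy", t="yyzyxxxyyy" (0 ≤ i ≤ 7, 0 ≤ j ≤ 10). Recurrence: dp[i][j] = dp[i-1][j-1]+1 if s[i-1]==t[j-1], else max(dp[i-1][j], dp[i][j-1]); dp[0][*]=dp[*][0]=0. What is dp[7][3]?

1

   ''  y  y  z  y  x  x  x  y  y  y
''  0  0  0  0  0  0  0  0  0  0  0
 z  0  0  0  1  1  1  1  1  1  1  1
 z  0  0  0  1  1  1  1  1  1  1  1
 x  0  0  0  1  1  2  2  2  2  2  2
 z  0  0  0  1  1  2  2  2  2  2  2
 x  0  0  0  1  1  2  3  3  3  3  3
 x  0  0  0  1  1  2  3  4  4  4  4
 y  0  1  1  1  2  2  3  4  5  5  5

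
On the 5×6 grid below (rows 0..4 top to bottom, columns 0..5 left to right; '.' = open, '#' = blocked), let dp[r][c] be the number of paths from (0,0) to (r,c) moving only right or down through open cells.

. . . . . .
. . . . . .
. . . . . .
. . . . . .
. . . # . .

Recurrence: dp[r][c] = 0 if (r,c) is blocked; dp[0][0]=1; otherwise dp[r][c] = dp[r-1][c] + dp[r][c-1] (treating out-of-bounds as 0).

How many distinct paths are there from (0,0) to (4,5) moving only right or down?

91

r\c   0   1   2   3   4   5
  0   1   1   1   1   1   1
  1   1   2   3   4   5   6
  2   1   3   6  10  15  21
  3   1   4  10  20  35  56
  4   1   5  15   0  35  91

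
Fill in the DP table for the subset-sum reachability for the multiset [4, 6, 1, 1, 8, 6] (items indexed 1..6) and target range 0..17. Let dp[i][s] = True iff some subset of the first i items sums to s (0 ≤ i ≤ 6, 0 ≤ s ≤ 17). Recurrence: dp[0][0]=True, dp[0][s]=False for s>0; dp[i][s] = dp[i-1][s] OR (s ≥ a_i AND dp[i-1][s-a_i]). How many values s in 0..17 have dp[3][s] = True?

i\s   0   1   2   3   4   5   6   7   8   9  10  11  12  13  14  15  16  17
  0   T   F   F   F   F   F   F   F   F   F   F   F   F   F   F   F   F   F
  1   T   F   F   F   T   F   F   F   F   F   F   F   F   F   F   F   F   F
  2   T   F   F   F   T   F   T   F   F   F   T   F   F   F   F   F   F   F
  3   T   T   F   F   T   T   T   T   F   F   T   T   F   F   F   F   F   F
  4   T   T   T   F   T   T   T   T   T   F   T   T   T   F   F   F   F   F
  5   T   T   T   F   T   T   T   T   T   T   T   T   T   T   T   T   T   F
  6   T   T   T   F   T   T   T   T   T   T   T   T   T   T   T   T   T   T

8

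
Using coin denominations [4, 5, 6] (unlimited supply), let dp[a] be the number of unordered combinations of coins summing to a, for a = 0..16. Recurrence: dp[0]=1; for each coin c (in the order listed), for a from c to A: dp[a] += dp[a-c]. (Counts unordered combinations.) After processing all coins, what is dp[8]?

after  coin     0     1     2     3     4     5     6     7     8     9    10    11    12    13    14    15    16
          4     1     0     0     0     1     0     0     0     1     0     0     0     1     0     0     0     1
          5     1     0     0     0     1     1     0     0     1     1     1     0     1     1     1     1     1
          6     1     0     0     0     1     1     1     0     1     1     2     1     2     1     2     2     3

1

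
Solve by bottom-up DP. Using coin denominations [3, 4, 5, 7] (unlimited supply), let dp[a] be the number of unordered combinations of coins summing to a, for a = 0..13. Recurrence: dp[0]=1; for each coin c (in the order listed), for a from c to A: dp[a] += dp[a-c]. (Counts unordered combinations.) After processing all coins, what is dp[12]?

4

after  coin     0     1     2     3     4     5     6     7     8     9    10    11    12    13
          3     1     0     0     1     0     0     1     0     0     1     0     0     1     0
          4     1     0     0     1     1     0     1     1     1     1     1     1     2     1
          5     1     0     0     1     1     1     1     1     2     2     2     2     3     3
          7     1     0     0     1     1     1     1     2     2     2     3     3     4     4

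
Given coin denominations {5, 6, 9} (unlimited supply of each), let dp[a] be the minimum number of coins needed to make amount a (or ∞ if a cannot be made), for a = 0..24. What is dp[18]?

2

 a  0  1  2  3  4  5  6  7  8  9 10 11 12 13 14 15 16 17 18 19 20 21 22 23 24
dp  0  -  -  -  -  1  1  -  -  1  2  2  2  -  2  2  3  3  2  3  3  3  4  3  3
(- denotes ∞ / unreachable)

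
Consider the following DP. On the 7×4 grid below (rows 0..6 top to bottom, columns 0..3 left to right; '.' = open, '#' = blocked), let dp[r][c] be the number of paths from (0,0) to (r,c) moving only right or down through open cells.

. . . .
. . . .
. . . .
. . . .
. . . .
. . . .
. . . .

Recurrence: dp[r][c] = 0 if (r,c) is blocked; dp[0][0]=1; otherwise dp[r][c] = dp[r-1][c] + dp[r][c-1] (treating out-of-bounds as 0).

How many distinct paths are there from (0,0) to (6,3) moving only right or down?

84

r\c   0   1   2   3
  0   1   1   1   1
  1   1   2   3   4
  2   1   3   6  10
  3   1   4  10  20
  4   1   5  15  35
  5   1   6  21  56
  6   1   7  28  84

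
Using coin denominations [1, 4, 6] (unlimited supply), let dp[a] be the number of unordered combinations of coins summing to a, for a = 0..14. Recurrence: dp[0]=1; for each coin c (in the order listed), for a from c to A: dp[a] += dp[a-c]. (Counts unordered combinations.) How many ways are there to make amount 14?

8

after  coin     0     1     2     3     4     5     6     7     8     9    10    11    12    13    14
          1     1     1     1     1     1     1     1     1     1     1     1     1     1     1     1
          4     1     1     1     1     2     2     2     2     3     3     3     3     4     4     4
          6     1     1     1     1     2     2     3     3     4     4     5     5     7     7     8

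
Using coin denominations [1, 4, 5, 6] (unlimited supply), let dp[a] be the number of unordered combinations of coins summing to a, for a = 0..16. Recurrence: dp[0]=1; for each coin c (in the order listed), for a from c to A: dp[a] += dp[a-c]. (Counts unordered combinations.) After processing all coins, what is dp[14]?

after  coin     0     1     2     3     4     5     6     7     8     9    10    11    12    13    14    15    16
          1     1     1     1     1     1     1     1     1     1     1     1     1     1     1     1     1     1
          4     1     1     1     1     2     2     2     2     3     3     3     3     4     4     4     4     5
          5     1     1     1     1     2     3     3     3     4     5     6     6     7     8     9    10    11
          6     1     1     1     1     2     3     4     4     5     6     8     9    11    12    14    16    19

14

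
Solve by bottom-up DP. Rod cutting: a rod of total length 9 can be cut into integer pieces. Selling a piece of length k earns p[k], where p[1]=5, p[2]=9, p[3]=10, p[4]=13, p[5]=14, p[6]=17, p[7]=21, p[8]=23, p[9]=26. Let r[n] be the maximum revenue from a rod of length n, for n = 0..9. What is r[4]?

   n    0    1    2    3    4    5    6    7    8    9
r[n]    0    5   10   15   20   25   30   35   40   45

20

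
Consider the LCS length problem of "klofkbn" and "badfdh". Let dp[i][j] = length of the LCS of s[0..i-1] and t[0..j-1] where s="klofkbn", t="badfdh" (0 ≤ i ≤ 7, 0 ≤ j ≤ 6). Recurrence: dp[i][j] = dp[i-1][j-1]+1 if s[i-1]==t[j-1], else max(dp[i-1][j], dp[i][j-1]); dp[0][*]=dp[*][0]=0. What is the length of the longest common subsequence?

1

   ''  b  a  d  f  d  h
''  0  0  0  0  0  0  0
 k  0  0  0  0  0  0  0
 l  0  0  0  0  0  0  0
 o  0  0  0  0  0  0  0
 f  0  0  0  0  1  1  1
 k  0  0  0  0  1  1  1
 b  0  1  1  1  1  1  1
 n  0  1  1  1  1  1  1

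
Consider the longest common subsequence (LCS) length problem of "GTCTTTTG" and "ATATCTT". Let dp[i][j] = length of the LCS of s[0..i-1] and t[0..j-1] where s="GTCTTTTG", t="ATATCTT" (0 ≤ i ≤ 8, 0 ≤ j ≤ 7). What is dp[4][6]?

3

   ''  A  T  A  T  C  T  T
''  0  0  0  0  0  0  0  0
 G  0  0  0  0  0  0  0  0
 T  0  0  1  1  1  1  1  1
 C  0  0  1  1  1  2  2  2
 T  0  0  1  1  2  2  3  3
 T  0  0  1  1  2  2  3  4
 T  0  0  1  1  2  2  3  4
 T  0  0  1  1  2  2  3  4
 G  0  0  1  1  2  2  3  4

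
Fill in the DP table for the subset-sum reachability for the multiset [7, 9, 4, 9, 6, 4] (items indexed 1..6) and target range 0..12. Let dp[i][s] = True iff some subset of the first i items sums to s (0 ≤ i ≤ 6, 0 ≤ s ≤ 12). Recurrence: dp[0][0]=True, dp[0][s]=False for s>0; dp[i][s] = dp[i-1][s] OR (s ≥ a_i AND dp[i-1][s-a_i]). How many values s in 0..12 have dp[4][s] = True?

5

i\s   0   1   2   3   4   5   6   7   8   9  10  11  12
  0   T   F   F   F   F   F   F   F   F   F   F   F   F
  1   T   F   F   F   F   F   F   T   F   F   F   F   F
  2   T   F   F   F   F   F   F   T   F   T   F   F   F
  3   T   F   F   F   T   F   F   T   F   T   F   T   F
  4   T   F   F   F   T   F   F   T   F   T   F   T   F
  5   T   F   F   F   T   F   T   T   F   T   T   T   F
  6   T   F   F   F   T   F   T   T   T   T   T   T   F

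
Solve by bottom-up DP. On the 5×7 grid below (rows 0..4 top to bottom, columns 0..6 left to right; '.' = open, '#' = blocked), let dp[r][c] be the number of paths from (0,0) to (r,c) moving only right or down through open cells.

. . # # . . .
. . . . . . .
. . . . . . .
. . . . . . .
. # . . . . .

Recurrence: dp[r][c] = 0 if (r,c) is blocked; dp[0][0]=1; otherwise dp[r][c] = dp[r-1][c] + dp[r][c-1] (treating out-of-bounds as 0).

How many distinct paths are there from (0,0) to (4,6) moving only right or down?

135

r\c   0   1   2   3   4   5   6
  0   1   1   0   0   0   0   0
  1   1   2   2   2   2   2   2
  2   1   3   5   7   9  11  13
  3   1   4   9  16  25  36  49
  4   1   0   9  25  50  86 135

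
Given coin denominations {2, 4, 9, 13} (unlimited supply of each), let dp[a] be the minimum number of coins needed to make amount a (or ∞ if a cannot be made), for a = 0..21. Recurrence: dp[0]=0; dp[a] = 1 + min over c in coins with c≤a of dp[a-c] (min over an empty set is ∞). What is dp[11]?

 a  0  1  2  3  4  5  6  7  8  9 10 11 12 13 14 15 16 17 18 19 20 21
dp  0  -  1  -  1  -  2  -  2  1  3  2  3  1  4  2  4  2  2  3  3  3
(- denotes ∞ / unreachable)

2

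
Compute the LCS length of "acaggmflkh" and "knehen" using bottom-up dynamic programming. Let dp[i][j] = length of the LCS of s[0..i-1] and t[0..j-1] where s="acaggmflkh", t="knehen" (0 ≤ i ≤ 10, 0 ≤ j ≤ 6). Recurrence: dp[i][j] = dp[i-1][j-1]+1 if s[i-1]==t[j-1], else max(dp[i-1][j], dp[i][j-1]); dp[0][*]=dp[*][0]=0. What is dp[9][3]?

   ''  k  n  e  h  e  n
''  0  0  0  0  0  0  0
 a  0  0  0  0  0  0  0
 c  0  0  0  0  0  0  0
 a  0  0  0  0  0  0  0
 g  0  0  0  0  0  0  0
 g  0  0  0  0  0  0  0
 m  0  0  0  0  0  0  0
 f  0  0  0  0  0  0  0
 l  0  0  0  0  0  0  0
 k  0  1  1  1  1  1  1
 h  0  1  1  1  2  2  2

1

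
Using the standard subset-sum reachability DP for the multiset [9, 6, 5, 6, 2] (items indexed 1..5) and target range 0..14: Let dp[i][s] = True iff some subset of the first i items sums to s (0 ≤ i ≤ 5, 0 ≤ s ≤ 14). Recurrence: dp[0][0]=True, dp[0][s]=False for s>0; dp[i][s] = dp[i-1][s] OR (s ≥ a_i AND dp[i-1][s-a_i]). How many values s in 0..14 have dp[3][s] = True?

i\s   0   1   2   3   4   5   6   7   8   9  10  11  12  13  14
  0   T   F   F   F   F   F   F   F   F   F   F   F   F   F   F
  1   T   F   F   F   F   F   F   F   F   T   F   F   F   F   F
  2   T   F   F   F   F   F   T   F   F   T   F   F   F   F   F
  3   T   F   F   F   F   T   T   F   F   T   F   T   F   F   T
  4   T   F   F   F   F   T   T   F   F   T   F   T   T   F   T
  5   T   F   T   F   F   T   T   T   T   T   F   T   T   T   T

6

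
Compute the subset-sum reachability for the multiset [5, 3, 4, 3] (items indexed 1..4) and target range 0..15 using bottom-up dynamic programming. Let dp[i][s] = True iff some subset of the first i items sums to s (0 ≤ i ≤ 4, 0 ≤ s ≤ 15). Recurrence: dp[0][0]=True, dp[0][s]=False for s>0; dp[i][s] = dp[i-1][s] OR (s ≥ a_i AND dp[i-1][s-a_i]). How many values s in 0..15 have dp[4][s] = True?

i\s   0   1   2   3   4   5   6   7   8   9  10  11  12  13  14  15
  0   T   F   F   F   F   F   F   F   F   F   F   F   F   F   F   F
  1   T   F   F   F   F   T   F   F   F   F   F   F   F   F   F   F
  2   T   F   F   T   F   T   F   F   T   F   F   F   F   F   F   F
  3   T   F   F   T   T   T   F   T   T   T   F   F   T   F   F   F
  4   T   F   F   T   T   T   T   T   T   T   T   T   T   F   F   T

12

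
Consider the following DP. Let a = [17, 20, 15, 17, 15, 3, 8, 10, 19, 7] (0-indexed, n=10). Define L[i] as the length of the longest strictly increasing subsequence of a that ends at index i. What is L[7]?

   i    0    1    2    3    4    5    6    7    8    9
a[i]   17   20   15   17   15    3    8   10   19    7
L[i]    1    2    1    2    1    1    2    3    4    2

3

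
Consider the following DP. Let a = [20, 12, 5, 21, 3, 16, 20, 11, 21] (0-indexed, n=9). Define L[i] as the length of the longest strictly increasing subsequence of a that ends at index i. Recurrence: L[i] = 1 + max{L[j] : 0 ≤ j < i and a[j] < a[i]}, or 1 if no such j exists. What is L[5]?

2

   i    0    1    2    3    4    5    6    7    8
a[i]   20   12    5   21    3   16   20   11   21
L[i]    1    1    1    2    1    2    3    2    4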